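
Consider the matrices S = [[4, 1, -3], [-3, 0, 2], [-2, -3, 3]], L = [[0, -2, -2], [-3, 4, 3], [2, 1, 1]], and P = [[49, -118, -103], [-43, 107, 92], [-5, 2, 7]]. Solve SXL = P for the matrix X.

Left-multiply by S⁻¹ and right-multiply by L⁻¹: X = S⁻¹PL⁻¹.
S has determinant 2; S⁻¹ = [[3, 3, 1], [5/2, 3, 1/2], [9/2, 5, 3/2]].
det L = 4, so L⁻¹ = [[1/4, 0, 1/2], [9/4, 1, 3/2], [-11/4, -1, -3/2]].
S⁻¹P = [[13, -31, -26], [-9, 27, 22], [-2, 7, 7]].
X = (S⁻¹P)L⁻¹ = [[5, -5, -1], [-2, 5, 3], [-4, 0, -1]].

X = [[5, -5, -1], [-2, 5, 3], [-4, 0, -1]]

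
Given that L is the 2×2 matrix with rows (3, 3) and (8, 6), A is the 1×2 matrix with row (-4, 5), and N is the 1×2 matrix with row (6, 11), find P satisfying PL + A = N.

PL = N − A = [[10, 6]].
L is on the right of P, so right-multiply by L⁻¹: P = (N − A)L⁻¹.
det L = -6, so L⁻¹ = [[-1, 1/2], [4/3, -1/2]].
P = (N − A)L⁻¹ = [[-2, 2]].

P = [[-2, 2]]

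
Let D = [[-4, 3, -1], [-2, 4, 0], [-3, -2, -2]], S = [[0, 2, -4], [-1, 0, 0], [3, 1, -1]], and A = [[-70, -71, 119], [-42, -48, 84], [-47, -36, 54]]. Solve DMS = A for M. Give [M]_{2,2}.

Left-multiply by D⁻¹ and right-multiply by S⁻¹: M = D⁻¹AS⁻¹.
D has determinant 4; D⁻¹ = [[-2, 2, 1], [-1, 5/4, 1/2], [4, -17/4, -5/2]].
det S = 2; the adjugate gives S⁻¹ = [[0, -1, 0], [-1/2, 6, 2], [-1/2, 3, 1]].
D⁻¹A = [[9, 10, -16], [-6, -7, 13], [16, 10, -16]].
M = (D⁻¹A)S⁻¹ = [[3, 3, 4], [-3, 3, -1], [3, -4, 4]].

3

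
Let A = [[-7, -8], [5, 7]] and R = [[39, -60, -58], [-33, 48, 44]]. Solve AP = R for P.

P = [[-1, 4, 6], [-4, 4, 2]]

Since A multiplies P on the left, P = A⁻¹R.
det A = -9, so A⁻¹ = [[-7/9, -8/9], [5/9, 7/9]].
P = A⁻¹R = [[-7/9, -8/9], [5/9, 7/9]] · [[39, -60, -58], [-33, 48, 44]] = [[-1, 4, 6], [-4, 4, 2]].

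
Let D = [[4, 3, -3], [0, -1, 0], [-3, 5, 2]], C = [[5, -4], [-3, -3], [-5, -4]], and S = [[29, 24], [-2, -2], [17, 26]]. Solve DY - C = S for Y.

DY = S + C = [[34, 20], [-5, -5], [12, 22]].
D is on the left of Y, so left-multiply by D⁻¹: Y = D⁻¹(S + C).
det D = 1; the adjugate gives D⁻¹ = [[-2, -21, -3], [0, -1, 0], [-3, -29, -4]].
Y = D⁻¹(S + C) = [[1, -1], [5, 5], [-5, -3]].

Y = [[1, -1], [5, 5], [-5, -3]]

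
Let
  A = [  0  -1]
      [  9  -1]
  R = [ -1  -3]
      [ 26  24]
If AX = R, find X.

X = [[3, 3], [1, 3]]

Since A multiplies X on the left, X = A⁻¹R.
det A = 9, so A⁻¹ = [[-1/9, 1/9], [-1, 0]].
X = A⁻¹R = [[-1/9, 1/9], [-1, 0]] · [[-1, -3], [26, 24]] = [[3, 3], [1, 3]].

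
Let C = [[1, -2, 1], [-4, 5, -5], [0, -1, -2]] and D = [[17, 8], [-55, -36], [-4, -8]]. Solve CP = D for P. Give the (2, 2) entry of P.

0

C is on the left of P, so left-multiply by C⁻¹: P = C⁻¹D.
det C = 5; the adjugate gives C⁻¹ = [[-3, -1, 1], [-8/5, -2/5, 1/5], [4/5, 1/5, -3/5]].
P = C⁻¹D = [[-3, -1, 1], [-8/5, -2/5, 1/5], [4/5, 1/5, -3/5]] · [[17, 8], [-55, -36], [-4, -8]] = [[0, 4], [-6, 0], [5, 4]].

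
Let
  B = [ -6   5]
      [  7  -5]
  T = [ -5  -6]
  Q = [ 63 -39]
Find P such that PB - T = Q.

P = [[-5, 4]]

PB = Q + T = [[58, -45]].
B is on the right of P, so right-multiply by B⁻¹: P = (Q + T)B⁻¹.
det B = -5; the adjugate gives B⁻¹ = [[1, 1], [7/5, 6/5]].
P = (Q + T)B⁻¹ = [[-5, 4]].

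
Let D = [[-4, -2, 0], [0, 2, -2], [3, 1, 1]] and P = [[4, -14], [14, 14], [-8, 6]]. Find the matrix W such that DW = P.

D is on the left of W, so left-multiply by D⁻¹: W = D⁻¹P.
det D = -4; the adjugate gives D⁻¹ = [[-1, -1/2, -1], [3/2, 1, 2], [3/2, 1/2, 2]].
W = D⁻¹P = [[-1, -1/2, -1], [3/2, 1, 2], [3/2, 1/2, 2]] · [[4, -14], [14, 14], [-8, 6]] = [[-3, 1], [4, 5], [-3, -2]].

W = [[-3, 1], [4, 5], [-3, -2]]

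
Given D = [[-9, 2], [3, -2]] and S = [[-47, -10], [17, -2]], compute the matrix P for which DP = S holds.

P = [[5, 2], [-1, 4]]

Since D multiplies P on the left, P = D⁻¹S.
det D = 12; the adjugate gives D⁻¹ = [[-1/6, -1/6], [-1/4, -3/4]].
P = D⁻¹S = [[-1/6, -1/6], [-1/4, -3/4]] · [[-47, -10], [17, -2]] = [[5, 2], [-1, 4]].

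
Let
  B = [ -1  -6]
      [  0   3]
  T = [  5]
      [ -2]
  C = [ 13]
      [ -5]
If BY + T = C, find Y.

BY = C − T = [[8], [-3]].
Left-multiplying both sides by B⁻¹ gives Y = B⁻¹(C − T).
det B = -3; the adjugate gives B⁻¹ = [[-1, -2], [0, 1/3]].
Y = B⁻¹(C − T) = [[-2], [-1]].

Y = [[-2], [-1]]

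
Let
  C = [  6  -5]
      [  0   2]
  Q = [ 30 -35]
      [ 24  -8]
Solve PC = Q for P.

P = [[5, -5], [4, 6]]

Since C sits to the right of P, P = QC⁻¹.
det C = 12; the adjugate gives C⁻¹ = [[1/6, 5/12], [0, 1/2]].
P = QC⁻¹ = [[30, -35], [24, -8]] · [[1/6, 5/12], [0, 1/2]] = [[5, -5], [4, 6]].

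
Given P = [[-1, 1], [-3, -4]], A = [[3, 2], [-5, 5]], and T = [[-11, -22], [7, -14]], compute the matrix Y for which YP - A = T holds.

YP = T + A = [[-8, -20], [2, -9]].
Since P sits to the right of Y, Y = (T + A)P⁻¹.
det P = 7; the adjugate gives P⁻¹ = [[-4/7, -1/7], [3/7, -1/7]].
Y = (T + A)P⁻¹ = [[-4, 4], [-5, 1]].

Y = [[-4, 4], [-5, 1]]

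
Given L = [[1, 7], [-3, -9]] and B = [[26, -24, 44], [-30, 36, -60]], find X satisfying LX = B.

X = [[-2, -3, 2], [4, -3, 6]]

Since L multiplies X on the left, X = L⁻¹B.
det L = 12; the adjugate gives L⁻¹ = [[-3/4, -7/12], [1/4, 1/12]].
X = L⁻¹B = [[-3/4, -7/12], [1/4, 1/12]] · [[26, -24, 44], [-30, 36, -60]] = [[-2, -3, 2], [4, -3, 6]].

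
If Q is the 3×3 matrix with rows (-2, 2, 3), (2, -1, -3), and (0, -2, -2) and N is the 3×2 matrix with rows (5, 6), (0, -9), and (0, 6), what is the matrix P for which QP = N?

Since Q multiplies P on the left, P = Q⁻¹N.
det Q = 4; the adjugate gives Q⁻¹ = [[-1, -1/2, -3/4], [1, 1, 0], [-1, -1, -1/2]].
P = Q⁻¹N = [[-1, -1/2, -3/4], [1, 1, 0], [-1, -1, -1/2]] · [[5, 6], [0, -9], [0, 6]] = [[-5, -6], [5, -3], [-5, 0]].

P = [[-5, -6], [5, -3], [-5, 0]]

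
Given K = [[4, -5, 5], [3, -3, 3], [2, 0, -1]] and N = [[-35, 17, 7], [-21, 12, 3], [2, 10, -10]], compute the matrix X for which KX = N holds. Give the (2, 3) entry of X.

Since K multiplies X on the left, X = K⁻¹N.
det K = -3; the adjugate gives K⁻¹ = [[-1, 5/3, 0], [-3, 14/3, -1], [-2, 10/3, -1]].
X = K⁻¹N = [[-1, 5/3, 0], [-3, 14/3, -1], [-2, 10/3, -1]] · [[-35, 17, 7], [-21, 12, 3], [2, 10, -10]] = [[0, 3, -2], [5, -5, 3], [-2, -4, 6]].

3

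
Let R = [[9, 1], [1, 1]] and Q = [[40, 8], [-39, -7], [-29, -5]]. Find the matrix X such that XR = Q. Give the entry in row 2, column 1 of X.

-4

R is on the right of X, so right-multiply by R⁻¹: X = QR⁻¹.
R has determinant 8; R⁻¹ = [[1/8, -1/8], [-1/8, 9/8]].
X = QR⁻¹ = [[40, 8], [-39, -7], [-29, -5]] · [[1/8, -1/8], [-1/8, 9/8]] = [[4, 4], [-4, -3], [-3, -2]].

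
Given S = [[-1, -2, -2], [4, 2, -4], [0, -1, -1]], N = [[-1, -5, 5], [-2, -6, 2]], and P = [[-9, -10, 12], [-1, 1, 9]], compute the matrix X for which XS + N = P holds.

XS = P − N = [[-8, -5, 7], [1, 7, 7]].
Since S sits to the right of X, X = (P − N)S⁻¹.
S has determinant 6; S⁻¹ = [[-1, 0, 2], [2/3, 1/6, -2], [-2/3, -1/6, 1]].
X = (P − N)S⁻¹ = [[0, -2, 1], [-1, 0, -5]].

X = [[0, -2, 1], [-1, 0, -5]]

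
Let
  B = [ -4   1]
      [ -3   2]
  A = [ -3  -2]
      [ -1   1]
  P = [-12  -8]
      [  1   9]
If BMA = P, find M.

Left-multiply by B⁻¹ and right-multiply by A⁻¹: M = B⁻¹PA⁻¹.
B has determinant -5; B⁻¹ = [[-2/5, 1/5], [-3/5, 4/5]].
det A = -5; the adjugate gives A⁻¹ = [[-1/5, -2/5], [-1/5, 3/5]].
B⁻¹P = [[5, 5], [8, 12]].
M = (B⁻¹P)A⁻¹ = [[-2, 1], [-4, 4]].

M = [[-2, 1], [-4, 4]]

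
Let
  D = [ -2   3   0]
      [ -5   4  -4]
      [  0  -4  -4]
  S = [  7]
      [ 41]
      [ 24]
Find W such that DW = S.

D is on the left of W, so left-multiply by D⁻¹: W = D⁻¹S.
det D = 4; the adjugate gives D⁻¹ = [[-8, 3, -3], [-5, 2, -2], [5, -2, 7/4]].
W = D⁻¹S = [[-8, 3, -3], [-5, 2, -2], [5, -2, 7/4]] · [[7], [41], [24]] = [[-5], [-1], [-5]].

W = [[-5], [-1], [-5]]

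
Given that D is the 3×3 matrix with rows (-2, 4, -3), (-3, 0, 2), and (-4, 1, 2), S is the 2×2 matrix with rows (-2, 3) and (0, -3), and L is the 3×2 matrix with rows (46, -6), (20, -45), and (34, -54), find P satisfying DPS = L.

Isolating P: multiply by D⁻¹ from the left and S⁻¹ from the right, so P = D⁻¹LS⁻¹.
det D = 5; the adjugate gives D⁻¹ = [[-2/5, -11/5, 8/5], [-2/5, -16/5, 13/5], [-3/5, -14/5, 12/5]].
det S = 6, so S⁻¹ = [[-1/2, -1/2], [0, -1/3]].
D⁻¹L = [[-8, 15], [6, 6], [-2, 0]].
P = (D⁻¹L)S⁻¹ = [[4, -1], [-3, -5], [1, 1]].

P = [[4, -1], [-3, -5], [1, 1]]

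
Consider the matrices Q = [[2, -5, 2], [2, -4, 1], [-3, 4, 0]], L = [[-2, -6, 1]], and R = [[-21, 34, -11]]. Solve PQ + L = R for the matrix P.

PQ = R − L = [[-19, 40, -12]].
Since Q sits to the right of P, P = (R − L)Q⁻¹.
Q has determinant -1; Q⁻¹ = [[4, -8, -3], [3, -6, -2], [4, -7, -2]].
P = (R − L)Q⁻¹ = [[-4, -4, 1]].

P = [[-4, -4, 1]]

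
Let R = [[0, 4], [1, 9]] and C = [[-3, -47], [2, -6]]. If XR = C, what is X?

X = [[-5, -3], [-6, 2]]

Since R sits to the right of X, X = CR⁻¹.
det R = -4; the adjugate gives R⁻¹ = [[-9/4, 1], [1/4, 0]].
X = CR⁻¹ = [[-3, -47], [2, -6]] · [[-9/4, 1], [1/4, 0]] = [[-5, -3], [-6, 2]].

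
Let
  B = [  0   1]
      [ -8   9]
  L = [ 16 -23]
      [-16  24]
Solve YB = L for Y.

B is on the right of Y, so right-multiply by B⁻¹: Y = LB⁻¹.
det B = 8, so B⁻¹ = [[9/8, -1/8], [1, 0]].
Y = LB⁻¹ = [[16, -23], [-16, 24]] · [[9/8, -1/8], [1, 0]] = [[-5, -2], [6, 2]].

Y = [[-5, -2], [6, 2]]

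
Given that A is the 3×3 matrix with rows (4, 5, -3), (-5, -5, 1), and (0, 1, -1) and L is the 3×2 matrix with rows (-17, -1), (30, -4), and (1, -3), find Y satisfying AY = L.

Y = [[-3, 3], [-4, -2], [-5, 1]]

A is on the left of Y, so left-multiply by A⁻¹: Y = A⁻¹L.
det A = 6; the adjugate gives A⁻¹ = [[2/3, 1/3, -5/3], [-5/6, -2/3, 11/6], [-5/6, -2/3, 5/6]].
Y = A⁻¹L = [[2/3, 1/3, -5/3], [-5/6, -2/3, 11/6], [-5/6, -2/3, 5/6]] · [[-17, -1], [30, -4], [1, -3]] = [[-3, 3], [-4, -2], [-5, 1]].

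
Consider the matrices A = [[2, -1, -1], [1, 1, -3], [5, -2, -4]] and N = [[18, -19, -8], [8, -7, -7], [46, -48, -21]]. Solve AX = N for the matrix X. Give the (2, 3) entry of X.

Since A multiplies X on the left, X = A⁻¹N.
det A = -2, so A⁻¹ = [[5, 1, -2], [11/2, 3/2, -5/2], [7/2, 1/2, -3/2]].
X = A⁻¹N = [[5, 1, -2], [11/2, 3/2, -5/2], [7/2, 1/2, -3/2]] · [[18, -19, -8], [8, -7, -7], [46, -48, -21]] = [[6, -6, -5], [-4, 5, -2], [-2, 2, 0]].

-2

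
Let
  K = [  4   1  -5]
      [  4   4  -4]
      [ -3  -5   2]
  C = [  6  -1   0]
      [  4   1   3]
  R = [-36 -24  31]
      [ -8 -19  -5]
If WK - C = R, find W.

WK = R + C = [[-30, -25, 31], [-4, -18, -2]].
Right-multiplying both sides by K⁻¹ gives W = (R + C)K⁻¹.
K has determinant -4; K⁻¹ = [[3, -23/4, -4], [-1, 7/4, 1], [2, -17/4, -3]].
W = (R + C)K⁻¹ = [[-3, -3, 2], [2, 0, 4]].

W = [[-3, -3, 2], [2, 0, 4]]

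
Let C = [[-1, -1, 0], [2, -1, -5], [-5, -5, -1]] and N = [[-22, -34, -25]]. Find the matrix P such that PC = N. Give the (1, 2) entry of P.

4

Right-multiplying both sides by C⁻¹ gives P = NC⁻¹.
C has determinant -3; C⁻¹ = [[8, 1/3, -5/3], [-9, -1/3, 5/3], [5, 0, -1]].
P = NC⁻¹ = [[-22, -34, -25]] · [[8, 1/3, -5/3], [-9, -1/3, 5/3], [5, 0, -1]] = [[5, 4, 5]].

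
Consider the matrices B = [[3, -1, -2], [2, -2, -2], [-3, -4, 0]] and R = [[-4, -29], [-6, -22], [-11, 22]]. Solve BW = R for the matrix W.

B is on the left of W, so left-multiply by B⁻¹: W = B⁻¹R.
det B = -2, so B⁻¹ = [[4, -4, 1], [-3, 3, -1], [7, -15/2, 2]].
W = B⁻¹R = [[4, -4, 1], [-3, 3, -1], [7, -15/2, 2]] · [[-4, -29], [-6, -22], [-11, 22]] = [[-3, -6], [5, -1], [-5, 6]].

W = [[-3, -6], [5, -1], [-5, 6]]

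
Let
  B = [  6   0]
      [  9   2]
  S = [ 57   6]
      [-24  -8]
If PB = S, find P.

Since B sits to the right of P, P = SB⁻¹.
det B = 12; the adjugate gives B⁻¹ = [[1/6, 0], [-3/4, 1/2]].
P = SB⁻¹ = [[57, 6], [-24, -8]] · [[1/6, 0], [-3/4, 1/2]] = [[5, 3], [2, -4]].

P = [[5, 3], [2, -4]]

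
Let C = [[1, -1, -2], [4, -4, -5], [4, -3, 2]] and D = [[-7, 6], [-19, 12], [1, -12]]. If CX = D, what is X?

Left-multiplying both sides by C⁻¹ gives X = C⁻¹D.
det C = -3; the adjugate gives C⁻¹ = [[23/3, -8/3, 1], [28/3, -10/3, 1], [-4/3, 1/3, 0]].
X = C⁻¹D = [[23/3, -8/3, 1], [28/3, -10/3, 1], [-4/3, 1/3, 0]] · [[-7, 6], [-19, 12], [1, -12]] = [[-2, 2], [-1, 4], [3, -4]].

X = [[-2, 2], [-1, 4], [3, -4]]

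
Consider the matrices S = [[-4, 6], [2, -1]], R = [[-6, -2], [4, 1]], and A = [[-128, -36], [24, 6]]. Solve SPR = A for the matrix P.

Isolating P: multiply by S⁻¹ from the left and R⁻¹ from the right, so P = S⁻¹AR⁻¹.
S has determinant -8; S⁻¹ = [[1/8, 3/4], [1/4, 1/2]].
det R = 2; the adjugate gives R⁻¹ = [[1/2, 1], [-2, -3]].
S⁻¹A = [[2, 0], [-20, -6]].
P = (S⁻¹A)R⁻¹ = [[1, 2], [2, -2]].

P = [[1, 2], [2, -2]]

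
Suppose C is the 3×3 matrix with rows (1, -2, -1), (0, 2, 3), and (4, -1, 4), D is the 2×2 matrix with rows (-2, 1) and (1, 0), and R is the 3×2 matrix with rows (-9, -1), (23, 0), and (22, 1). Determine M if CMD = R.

M = C⁻¹RD⁻¹ (apply C⁻¹ on the left and D⁻¹ on the right).
det C = -5; the adjugate gives C⁻¹ = [[-11/5, -9/5, 4/5], [-12/5, -8/5, 3/5], [8/5, 7/5, -2/5]].
D has determinant -1; D⁻¹ = [[0, 1], [1, 2]].
C⁻¹R = [[-4, 3], [-2, 3], [9, -2]].
M = (C⁻¹R)D⁻¹ = [[3, 2], [3, 4], [-2, 5]].

M = [[3, 2], [3, 4], [-2, 5]]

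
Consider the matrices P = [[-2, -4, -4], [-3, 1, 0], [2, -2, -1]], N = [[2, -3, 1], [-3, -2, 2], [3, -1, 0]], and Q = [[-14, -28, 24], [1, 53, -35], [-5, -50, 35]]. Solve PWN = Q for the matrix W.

Isolating W: multiply by P⁻¹ from the left and N⁻¹ from the right, so W = P⁻¹QN⁻¹.
det P = -2; the adjugate gives P⁻¹ = [[1/2, -2, -2], [3/2, -5, -6], [-2, 6, 7]].
det N = -5, so N⁻¹ = [[-2/5, 1/5, 4/5], [-6/5, 3/5, 7/5], [-9/5, 7/5, 13/5]].
P⁻¹Q = [[1, -20, 12], [4, -7, 1], [-1, 24, -13]].
W = (P⁻¹Q)N⁻¹ = [[2, 5, 4], [5, -2, -4], [-5, -4, -1]].

W = [[2, 5, 4], [5, -2, -4], [-5, -4, -1]]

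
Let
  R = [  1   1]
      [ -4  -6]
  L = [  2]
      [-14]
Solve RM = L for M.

R is on the left of M, so left-multiply by R⁻¹: M = R⁻¹L.
det R = -2; the adjugate gives R⁻¹ = [[3, 1/2], [-2, -1/2]].
M = R⁻¹L = [[3, 1/2], [-2, -1/2]] · [[2], [-14]] = [[-1], [3]].

M = [[-1], [3]]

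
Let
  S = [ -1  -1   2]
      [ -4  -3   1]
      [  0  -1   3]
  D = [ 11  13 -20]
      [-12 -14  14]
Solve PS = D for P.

P = [[-3, -2, -4], [-4, 4, 6]]

Right-multiplying both sides by S⁻¹ gives P = DS⁻¹.
det S = 4; the adjugate gives S⁻¹ = [[-2, 1/4, 5/4], [3, -3/4, -7/4], [1, -1/4, -1/4]].
P = DS⁻¹ = [[11, 13, -20], [-12, -14, 14]] · [[-2, 1/4, 5/4], [3, -3/4, -7/4], [1, -1/4, -1/4]] = [[-3, -2, -4], [-4, 4, 6]].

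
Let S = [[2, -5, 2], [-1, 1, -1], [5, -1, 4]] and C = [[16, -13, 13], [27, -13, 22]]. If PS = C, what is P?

S is on the right of P, so right-multiply by S⁻¹: P = CS⁻¹.
S has determinant 3; S⁻¹ = [[1, 6, 1], [-1/3, -2/3, 0], [-4/3, -23/3, -1]].
P = CS⁻¹ = [[16, -13, 13], [27, -13, 22]] · [[1, 6, 1], [-1/3, -2/3, 0], [-4/3, -23/3, -1]] = [[3, 5, 3], [2, 2, 5]].

P = [[3, 5, 3], [2, 2, 5]]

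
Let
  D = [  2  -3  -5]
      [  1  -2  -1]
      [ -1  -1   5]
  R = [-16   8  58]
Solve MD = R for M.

Right-multiplying both sides by D⁻¹ gives M = RD⁻¹.
det D = 5; the adjugate gives D⁻¹ = [[-11/5, 4, -7/5], [-4/5, 1, -3/5], [-3/5, 1, -1/5]].
M = RD⁻¹ = [[-16, 8, 58]] · [[-11/5, 4, -7/5], [-4/5, 1, -3/5], [-3/5, 1, -1/5]] = [[-6, 2, 6]].

M = [[-6, 2, 6]]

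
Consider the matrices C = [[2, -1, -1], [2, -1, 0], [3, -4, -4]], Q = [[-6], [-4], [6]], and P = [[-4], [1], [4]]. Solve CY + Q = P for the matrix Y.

Y = [[2], [-1], [3]]

CY = P − Q = [[2], [5], [-2]].
C is on the left of Y, so left-multiply by C⁻¹: Y = C⁻¹(P − Q).
C has determinant 5; C⁻¹ = [[4/5, 0, -1/5], [8/5, -1, -2/5], [-1, 1, 0]].
Y = C⁻¹(P − Q) = [[2], [-1], [3]].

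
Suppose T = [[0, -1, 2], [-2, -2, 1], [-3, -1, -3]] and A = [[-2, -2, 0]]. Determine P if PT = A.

Right-multiplying both sides by T⁻¹ gives P = AT⁻¹.
det T = 1, so T⁻¹ = [[7, -5, 3], [-9, 6, -4], [-4, 3, -2]].
P = AT⁻¹ = [[-2, -2, 0]] · [[7, -5, 3], [-9, 6, -4], [-4, 3, -2]] = [[4, -2, 2]].

P = [[4, -2, 2]]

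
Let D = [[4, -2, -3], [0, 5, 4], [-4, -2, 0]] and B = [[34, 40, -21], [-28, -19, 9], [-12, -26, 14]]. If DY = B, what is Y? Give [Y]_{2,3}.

1

Since D multiplies Y on the left, Y = D⁻¹B.
det D = 4, so D⁻¹ = [[2, 3/2, 7/4], [-4, -3, -4], [5, 4, 5]].
Y = D⁻¹B = [[2, 3/2, 7/4], [-4, -3, -4], [5, 4, 5]] · [[34, 40, -21], [-28, -19, 9], [-12, -26, 14]] = [[5, 6, -4], [-4, 1, 1], [-2, -6, 1]].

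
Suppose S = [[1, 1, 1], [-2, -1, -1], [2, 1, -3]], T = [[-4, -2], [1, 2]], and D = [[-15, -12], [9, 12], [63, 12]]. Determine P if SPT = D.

P = [[-2, -2], [0, -3], [5, 2]]

Left-multiply by S⁻¹ and right-multiply by T⁻¹: P = S⁻¹DT⁻¹.
S has determinant -4; S⁻¹ = [[-1, -1, 0], [2, 5/4, 1/4], [0, -1/4, -1/4]].
det T = -6, so T⁻¹ = [[-1/3, -1/3], [1/6, 2/3]].
S⁻¹D = [[6, 0], [-3, -6], [-18, -6]].
P = (S⁻¹D)T⁻¹ = [[-2, -2], [0, -3], [5, 2]].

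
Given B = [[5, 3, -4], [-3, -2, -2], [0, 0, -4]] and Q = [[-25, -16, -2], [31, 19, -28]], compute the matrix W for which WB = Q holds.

W = [[-2, 5, 0], [5, -2, 3]]

B is on the right of W, so right-multiply by B⁻¹: W = QB⁻¹.
det B = 4, so B⁻¹ = [[2, 3, -7/2], [-3, -5, 11/2], [0, 0, -1/4]].
W = QB⁻¹ = [[-25, -16, -2], [31, 19, -28]] · [[2, 3, -7/2], [-3, -5, 11/2], [0, 0, -1/4]] = [[-2, 5, 0], [5, -2, 3]].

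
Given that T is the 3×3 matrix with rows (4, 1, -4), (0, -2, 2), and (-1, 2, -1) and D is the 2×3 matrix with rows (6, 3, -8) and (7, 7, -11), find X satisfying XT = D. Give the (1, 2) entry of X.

-3

Since T sits to the right of X, X = DT⁻¹.
det T = -2; the adjugate gives T⁻¹ = [[1, 7/2, 3], [1, 4, 4], [1, 9/2, 4]].
X = DT⁻¹ = [[6, 3, -8], [7, 7, -11]] · [[1, 7/2, 3], [1, 4, 4], [1, 9/2, 4]] = [[1, -3, -2], [3, 3, 5]].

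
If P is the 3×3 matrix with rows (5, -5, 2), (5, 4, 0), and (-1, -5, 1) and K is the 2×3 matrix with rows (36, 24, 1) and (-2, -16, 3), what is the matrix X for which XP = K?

X = [[1, 6, -1], [3, -4, -3]]

Right-multiplying both sides by P⁻¹ gives X = KP⁻¹.
det P = 3; the adjugate gives P⁻¹ = [[4/3, -5/3, -8/3], [-5/3, 7/3, 10/3], [-7, 10, 15]].
X = KP⁻¹ = [[36, 24, 1], [-2, -16, 3]] · [[4/3, -5/3, -8/3], [-5/3, 7/3, 10/3], [-7, 10, 15]] = [[1, 6, -1], [3, -4, -3]].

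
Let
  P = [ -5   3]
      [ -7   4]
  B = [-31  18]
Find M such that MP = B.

M = [[2, 3]]

Right-multiplying both sides by P⁻¹ gives M = BP⁻¹.
P has determinant 1; P⁻¹ = [[4, -3], [7, -5]].
M = BP⁻¹ = [[-31, 18]] · [[4, -3], [7, -5]] = [[2, 3]].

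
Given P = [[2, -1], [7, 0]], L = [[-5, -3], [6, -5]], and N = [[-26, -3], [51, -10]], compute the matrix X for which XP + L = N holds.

X = [[0, -3], [5, 5]]

XP = N − L = [[-21, 0], [45, -5]].
Right-multiplying both sides by P⁻¹ gives X = (N − L)P⁻¹.
det P = 7, so P⁻¹ = [[0, 1/7], [-1, 2/7]].
X = (N − L)P⁻¹ = [[0, -3], [5, 5]].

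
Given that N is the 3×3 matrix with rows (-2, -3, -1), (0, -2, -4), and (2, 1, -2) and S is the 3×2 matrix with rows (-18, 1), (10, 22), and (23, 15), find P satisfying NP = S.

P = [[4, 1], [5, 1], [-5, -6]]

N is on the left of P, so left-multiply by N⁻¹: P = N⁻¹S.
det N = 4; the adjugate gives N⁻¹ = [[2, -7/4, 5/2], [-2, 3/2, -2], [1, -1, 1]].
P = N⁻¹S = [[2, -7/4, 5/2], [-2, 3/2, -2], [1, -1, 1]] · [[-18, 1], [10, 22], [23, 15]] = [[4, 1], [5, 1], [-5, -6]].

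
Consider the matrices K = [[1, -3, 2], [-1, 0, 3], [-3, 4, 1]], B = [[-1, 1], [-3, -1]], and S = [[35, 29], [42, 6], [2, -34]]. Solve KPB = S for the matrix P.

Isolating P: multiply by K⁻¹ from the left and B⁻¹ from the right, so P = K⁻¹SB⁻¹.
det K = 4, so K⁻¹ = [[-3, 11/4, -9/4], [-2, 7/4, -5/4], [-1, 5/4, -3/4]].
det B = 4; the adjugate gives B⁻¹ = [[-1/4, -1/4], [3/4, -1/4]].
K⁻¹S = [[6, 6], [1, -5], [16, 4]].
P = (K⁻¹S)B⁻¹ = [[3, -3], [-4, 1], [-1, -5]].

P = [[3, -3], [-4, 1], [-1, -5]]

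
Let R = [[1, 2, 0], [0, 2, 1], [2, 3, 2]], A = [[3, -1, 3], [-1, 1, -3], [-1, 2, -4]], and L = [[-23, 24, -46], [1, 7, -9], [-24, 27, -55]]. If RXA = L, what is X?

X = [[-4, 0, 3], [-1, -4, 5], [3, 4, -4]]

Left-multiply by R⁻¹ and right-multiply by A⁻¹: X = R⁻¹LA⁻¹.
det R = 5, so R⁻¹ = [[1/5, -4/5, 2/5], [2/5, 2/5, -1/5], [-4/5, 1/5, 2/5]].
A has determinant 4; A⁻¹ = [[1/2, 1/2, 0], [-1/4, -9/4, 3/2], [-1/4, -5/4, 1/2]].
R⁻¹L = [[-15, 10, -24], [-4, 7, -11], [9, -7, 13]].
X = (R⁻¹L)A⁻¹ = [[-4, 0, 3], [-1, -4, 5], [3, 4, -4]].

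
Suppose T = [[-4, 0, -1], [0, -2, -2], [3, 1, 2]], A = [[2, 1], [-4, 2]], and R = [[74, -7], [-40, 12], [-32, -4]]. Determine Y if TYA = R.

Left-multiply by T⁻¹ and right-multiply by A⁻¹: Y = T⁻¹RA⁻¹.
T has determinant 2; T⁻¹ = [[-1, -1/2, -1], [-3, -5/2, -4], [3, 2, 4]].
det A = 8, so A⁻¹ = [[1/4, -1/8], [1/2, 1/4]].
T⁻¹R = [[-22, 5], [6, 7], [14, -13]].
Y = (T⁻¹R)A⁻¹ = [[-3, 4], [5, 1], [-3, -5]].

Y = [[-3, 4], [5, 1], [-3, -5]]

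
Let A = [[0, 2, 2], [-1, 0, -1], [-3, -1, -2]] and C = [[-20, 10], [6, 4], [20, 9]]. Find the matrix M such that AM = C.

Left-multiplying both sides by A⁻¹ gives M = A⁻¹C.
A has determinant 4; A⁻¹ = [[-1/4, 1/2, -1/2], [1/4, 3/2, -1/2], [1/4, -3/2, 1/2]].
M = A⁻¹C = [[-1/4, 1/2, -1/2], [1/4, 3/2, -1/2], [1/4, -3/2, 1/2]] · [[-20, 10], [6, 4], [20, 9]] = [[-2, -5], [-6, 4], [-4, 1]].

M = [[-2, -5], [-6, 4], [-4, 1]]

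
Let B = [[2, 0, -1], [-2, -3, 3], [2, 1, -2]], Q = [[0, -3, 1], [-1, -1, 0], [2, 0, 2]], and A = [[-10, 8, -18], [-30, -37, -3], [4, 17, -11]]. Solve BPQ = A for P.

Isolating P: multiply by B⁻¹ from the left and Q⁻¹ from the right, so P = B⁻¹AQ⁻¹.
B has determinant 2; B⁻¹ = [[3/2, -1/2, -3/2], [1, -1, -2], [2, -1, -3]].
Q has determinant -4; Q⁻¹ = [[1/2, -3/2, -1/4], [-1/2, 1/2, 1/4], [-1/2, 3/2, 3/4]].
B⁻¹A = [[-6, 5, -9], [12, 11, 7], [-2, 2, 0]].
P = (B⁻¹A)Q⁻¹ = [[-1, -2, -4], [-3, -2, 5], [-2, 4, 1]].

P = [[-1, -2, -4], [-3, -2, 5], [-2, 4, 1]]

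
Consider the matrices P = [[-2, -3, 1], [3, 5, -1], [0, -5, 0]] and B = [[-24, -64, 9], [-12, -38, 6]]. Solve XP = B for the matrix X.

X = [[3, -6, 5], [6, 0, 4]]

P is on the right of X, so right-multiply by P⁻¹: X = BP⁻¹.
det P = -5, so P⁻¹ = [[1, 1, 2/5], [0, 0, -1/5], [3, 2, 1/5]].
X = BP⁻¹ = [[-24, -64, 9], [-12, -38, 6]] · [[1, 1, 2/5], [0, 0, -1/5], [3, 2, 1/5]] = [[3, -6, 5], [6, 0, 4]].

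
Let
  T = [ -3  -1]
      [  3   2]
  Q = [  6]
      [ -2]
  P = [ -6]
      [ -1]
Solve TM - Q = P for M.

TM = P + Q = [[0], [-3]].
Left-multiplying both sides by T⁻¹ gives M = T⁻¹(P + Q).
det T = -3; the adjugate gives T⁻¹ = [[-2/3, -1/3], [1, 1]].
M = T⁻¹(P + Q) = [[1], [-3]].

M = [[1], [-3]]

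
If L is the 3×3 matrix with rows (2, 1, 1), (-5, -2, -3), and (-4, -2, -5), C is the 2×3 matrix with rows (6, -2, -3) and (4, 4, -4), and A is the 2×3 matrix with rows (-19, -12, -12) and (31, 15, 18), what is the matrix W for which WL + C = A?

WL = A − C = [[-25, -10, -9], [27, 11, 22]].
L is on the right of W, so right-multiply by L⁻¹: W = (A − C)L⁻¹.
det L = -3, so L⁻¹ = [[-4/3, -1, 1/3], [13/3, 2, -1/3], [-2/3, 0, -1/3]].
W = (A − C)L⁻¹ = [[-4, 5, -2], [-3, -5, -2]].

W = [[-4, 5, -2], [-3, -5, -2]]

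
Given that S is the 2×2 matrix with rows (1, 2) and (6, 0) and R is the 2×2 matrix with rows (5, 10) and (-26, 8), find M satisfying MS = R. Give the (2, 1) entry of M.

4

Right-multiplying both sides by S⁻¹ gives M = RS⁻¹.
det S = -12, so S⁻¹ = [[0, 1/6], [1/2, -1/12]].
M = RS⁻¹ = [[5, 10], [-26, 8]] · [[0, 1/6], [1/2, -1/12]] = [[5, 0], [4, -5]].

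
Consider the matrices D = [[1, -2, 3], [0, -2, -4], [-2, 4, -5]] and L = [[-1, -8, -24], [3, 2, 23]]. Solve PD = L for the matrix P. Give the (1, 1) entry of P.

Right-multiplying both sides by D⁻¹ gives P = LD⁻¹.
D has determinant -2; D⁻¹ = [[-13, -1, -7], [-4, -1/2, -2], [2, 0, 1]].
P = LD⁻¹ = [[-1, -8, -24], [3, 2, 23]] · [[-13, -1, -7], [-4, -1/2, -2], [2, 0, 1]] = [[-3, 5, -1], [-1, -4, -2]].

-3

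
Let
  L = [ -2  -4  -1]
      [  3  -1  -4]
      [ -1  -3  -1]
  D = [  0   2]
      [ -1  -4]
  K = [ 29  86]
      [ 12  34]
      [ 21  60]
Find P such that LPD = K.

Isolating P: multiply by L⁻¹ from the left and D⁻¹ from the right, so P = L⁻¹KD⁻¹.
det L = 4; the adjugate gives L⁻¹ = [[-11/4, -1/4, 15/4], [7/4, 1/4, -11/4], [-5/2, -1/2, 7/2]].
D has determinant 2; D⁻¹ = [[-2, -1], [1/2, 0]].
L⁻¹K = [[-4, -20], [-4, -6], [-5, -22]].
P = (L⁻¹K)D⁻¹ = [[-2, 4], [5, 4], [-1, 5]].

P = [[-2, 4], [5, 4], [-1, 5]]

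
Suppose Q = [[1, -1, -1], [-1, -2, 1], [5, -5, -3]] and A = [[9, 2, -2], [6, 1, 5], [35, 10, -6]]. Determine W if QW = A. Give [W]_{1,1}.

-1

Since Q multiplies W on the left, W = Q⁻¹A.
Q has determinant -6; Q⁻¹ = [[-11/6, -1/3, 1/2], [-1/3, -1/3, 0], [-5/2, 0, 1/2]].
W = Q⁻¹A = [[-11/6, -1/3, 1/2], [-1/3, -1/3, 0], [-5/2, 0, 1/2]] · [[9, 2, -2], [6, 1, 5], [35, 10, -6]] = [[-1, 1, -1], [-5, -1, -1], [-5, 0, 2]].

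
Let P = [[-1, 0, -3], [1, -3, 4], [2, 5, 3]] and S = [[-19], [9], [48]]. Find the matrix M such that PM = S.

M = [[4], [5], [5]]

P is on the left of M, so left-multiply by P⁻¹: M = P⁻¹S.
det P = -4, so P⁻¹ = [[29/4, 15/4, 9/4], [-5/4, -3/4, -1/4], [-11/4, -5/4, -3/4]].
M = P⁻¹S = [[29/4, 15/4, 9/4], [-5/4, -3/4, -1/4], [-11/4, -5/4, -3/4]] · [[-19], [9], [48]] = [[4], [5], [5]].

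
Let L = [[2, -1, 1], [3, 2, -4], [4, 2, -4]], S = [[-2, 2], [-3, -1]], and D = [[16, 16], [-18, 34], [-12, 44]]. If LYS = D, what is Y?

Y = L⁻¹DS⁻¹ (apply L⁻¹ on the left and S⁻¹ on the right).
det L = 2, so L⁻¹ = [[0, -1, 1], [-2, -6, 11/2], [-1, -4, 7/2]].
det S = 8; the adjugate gives S⁻¹ = [[-1/8, -1/4], [3/8, -1/4]].
L⁻¹D = [[6, 10], [10, 6], [14, 2]].
Y = (L⁻¹D)S⁻¹ = [[3, -4], [1, -4], [-1, -4]].

Y = [[3, -4], [1, -4], [-1, -4]]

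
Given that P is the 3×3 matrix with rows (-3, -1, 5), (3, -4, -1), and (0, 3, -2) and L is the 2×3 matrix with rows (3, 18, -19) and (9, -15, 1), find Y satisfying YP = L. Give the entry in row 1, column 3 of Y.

Since P sits to the right of Y, Y = LP⁻¹.
P has determinant 6; P⁻¹ = [[11/6, 13/6, 7/2], [1, 1, 2], [3/2, 3/2, 5/2]].
Y = LP⁻¹ = [[3, 18, -19], [9, -15, 1]] · [[11/6, 13/6, 7/2], [1, 1, 2], [3/2, 3/2, 5/2]] = [[-5, -4, -1], [3, 6, 4]].

-1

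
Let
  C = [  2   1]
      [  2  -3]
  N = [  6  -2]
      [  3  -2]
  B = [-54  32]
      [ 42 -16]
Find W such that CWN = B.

Left-multiply by C⁻¹ and right-multiply by N⁻¹: W = C⁻¹BN⁻¹.
det C = -8; the adjugate gives C⁻¹ = [[3/8, 1/8], [1/4, -1/4]].
det N = -6; the adjugate gives N⁻¹ = [[1/3, -1/3], [1/2, -1]].
C⁻¹B = [[-15, 10], [-24, 12]].
W = (C⁻¹B)N⁻¹ = [[0, -5], [-2, -4]].

W = [[0, -5], [-2, -4]]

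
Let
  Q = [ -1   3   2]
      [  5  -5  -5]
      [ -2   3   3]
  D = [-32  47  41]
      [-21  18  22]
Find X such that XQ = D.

X = [[6, -4, 3], [-4, -3, 5]]

Since Q sits to the right of X, X = DQ⁻¹.
Q has determinant -5; Q⁻¹ = [[0, 3/5, 1], [1, -1/5, -1], [-1, 3/5, 2]].
X = DQ⁻¹ = [[-32, 47, 41], [-21, 18, 22]] · [[0, 3/5, 1], [1, -1/5, -1], [-1, 3/5, 2]] = [[6, -4, 3], [-4, -3, 5]].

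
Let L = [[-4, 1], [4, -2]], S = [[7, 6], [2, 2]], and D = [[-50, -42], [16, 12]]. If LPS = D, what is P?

Left-multiply by L⁻¹ and right-multiply by S⁻¹: P = L⁻¹DS⁻¹.
L has determinant 4; L⁻¹ = [[-1/2, -1/4], [-1, -1]].
det S = 2; the adjugate gives S⁻¹ = [[1, -3], [-1, 7/2]].
L⁻¹D = [[21, 18], [34, 30]].
P = (L⁻¹D)S⁻¹ = [[3, 0], [4, 3]].

P = [[3, 0], [4, 3]]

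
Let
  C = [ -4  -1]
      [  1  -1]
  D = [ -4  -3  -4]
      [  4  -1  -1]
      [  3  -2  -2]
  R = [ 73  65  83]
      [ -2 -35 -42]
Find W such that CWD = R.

W = C⁻¹RD⁻¹ (apply C⁻¹ on the left and D⁻¹ on the right).
det C = 5, so C⁻¹ = [[-1/5, 1/5], [-1/5, -4/5]].
det D = 5; the adjugate gives D⁻¹ = [[0, 2/5, -1/5], [1, 4, -4], [-1, -17/5, 16/5]].
C⁻¹R = [[-15, -20, -25], [-13, 15, 17]].
W = (C⁻¹R)D⁻¹ = [[5, -1, 3], [-2, -3, -3]].

W = [[5, -1, 3], [-2, -3, -3]]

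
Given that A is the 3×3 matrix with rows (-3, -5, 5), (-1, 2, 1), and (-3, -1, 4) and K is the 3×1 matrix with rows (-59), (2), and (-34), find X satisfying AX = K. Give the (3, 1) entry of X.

-5

Left-multiplying both sides by A⁻¹ gives X = A⁻¹K.
det A = 3; the adjugate gives A⁻¹ = [[3, 5, -5], [1/3, 1, -2/3], [7/3, 4, -11/3]].
X = A⁻¹K = [[3, 5, -5], [1/3, 1, -2/3], [7/3, 4, -11/3]] · [[-59], [2], [-34]] = [[3], [5], [-5]].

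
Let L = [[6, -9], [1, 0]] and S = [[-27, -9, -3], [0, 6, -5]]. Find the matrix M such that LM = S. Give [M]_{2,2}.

Left-multiplying both sides by L⁻¹ gives M = L⁻¹S.
det L = 9, so L⁻¹ = [[0, 1], [-1/9, 2/3]].
M = L⁻¹S = [[0, 1], [-1/9, 2/3]] · [[-27, -9, -3], [0, 6, -5]] = [[0, 6, -5], [3, 5, -3]].

5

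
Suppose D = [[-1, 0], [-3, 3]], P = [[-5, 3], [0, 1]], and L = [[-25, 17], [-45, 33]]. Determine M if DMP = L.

M = [[-5, -2], [-2, 0]]

Left-multiply by D⁻¹ and right-multiply by P⁻¹: M = D⁻¹LP⁻¹.
D has determinant -3; D⁻¹ = [[-1, 0], [-1, 1/3]].
det P = -5, so P⁻¹ = [[-1/5, 3/5], [0, 1]].
D⁻¹L = [[25, -17], [10, -6]].
M = (D⁻¹L)P⁻¹ = [[-5, -2], [-2, 0]].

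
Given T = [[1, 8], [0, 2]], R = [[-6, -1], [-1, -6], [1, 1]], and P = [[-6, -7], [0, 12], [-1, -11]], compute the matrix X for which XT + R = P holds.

X = [[0, -3], [1, 5], [-2, 2]]

XT = P − R = [[0, -6], [1, 18], [-2, -12]].
T is on the right of X, so right-multiply by T⁻¹: X = (P − R)T⁻¹.
det T = 2; the adjugate gives T⁻¹ = [[1, -4], [0, 1/2]].
X = (P − R)T⁻¹ = [[0, -3], [1, 5], [-2, 2]].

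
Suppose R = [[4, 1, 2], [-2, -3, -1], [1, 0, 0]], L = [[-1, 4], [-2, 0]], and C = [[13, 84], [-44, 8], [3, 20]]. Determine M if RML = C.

M = [[5, -4], [-5, -5], [3, 2]]

Left-multiply by R⁻¹ and right-multiply by L⁻¹: M = R⁻¹CL⁻¹.
det R = 5, so R⁻¹ = [[0, 0, 1], [-1/5, -2/5, 0], [3/5, 1/5, -2]].
L has determinant 8; L⁻¹ = [[0, -1/2], [1/4, -1/8]].
R⁻¹C = [[3, 20], [15, -20], [-7, 12]].
M = (R⁻¹C)L⁻¹ = [[5, -4], [-5, -5], [3, 2]].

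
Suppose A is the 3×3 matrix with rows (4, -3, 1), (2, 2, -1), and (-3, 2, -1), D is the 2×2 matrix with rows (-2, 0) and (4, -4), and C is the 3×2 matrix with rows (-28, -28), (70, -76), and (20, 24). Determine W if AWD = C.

Isolating W: multiply by A⁻¹ from the left and D⁻¹ from the right, so W = A⁻¹CD⁻¹.
det A = -5; the adjugate gives A⁻¹ = [[0, 1/5, -1/5], [-1, 1/5, -6/5], [-2, -1/5, -14/5]].
det D = 8, so D⁻¹ = [[-1/2, 0], [-1/2, -1/4]].
A⁻¹C = [[10, -20], [18, -16], [-14, 4]].
W = (A⁻¹C)D⁻¹ = [[5, 5], [-1, 4], [5, -1]].

W = [[5, 5], [-1, 4], [5, -1]]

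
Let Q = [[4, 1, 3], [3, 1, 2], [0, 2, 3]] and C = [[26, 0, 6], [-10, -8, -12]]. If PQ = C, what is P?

P = [[2, 6, -4], [2, -6, -2]]

Q is on the right of P, so right-multiply by Q⁻¹: P = CQ⁻¹.
det Q = 5, so Q⁻¹ = [[-1/5, 3/5, -1/5], [-9/5, 12/5, 1/5], [6/5, -8/5, 1/5]].
P = CQ⁻¹ = [[26, 0, 6], [-10, -8, -12]] · [[-1/5, 3/5, -1/5], [-9/5, 12/5, 1/5], [6/5, -8/5, 1/5]] = [[2, 6, -4], [2, -6, -2]].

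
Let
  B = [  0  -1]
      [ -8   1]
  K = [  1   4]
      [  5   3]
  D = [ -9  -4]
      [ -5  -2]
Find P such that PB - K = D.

PB = D + K = [[-8, 0], [0, 1]].
B is on the right of P, so right-multiply by B⁻¹: P = (D + K)B⁻¹.
det B = -8; the adjugate gives B⁻¹ = [[-1/8, -1/8], [-1, 0]].
P = (D + K)B⁻¹ = [[1, 1], [-1, 0]].

P = [[1, 1], [-1, 0]]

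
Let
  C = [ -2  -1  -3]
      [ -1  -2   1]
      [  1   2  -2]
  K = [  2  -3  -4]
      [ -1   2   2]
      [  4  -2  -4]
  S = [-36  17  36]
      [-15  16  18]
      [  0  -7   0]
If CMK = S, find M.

M = [[-5, -2, -2], [2, -3, 4], [3, 3, 3]]

M = C⁻¹SK⁻¹ (apply C⁻¹ on the left and K⁻¹ on the right).
C has determinant -3; C⁻¹ = [[-2/3, 8/3, 7/3], [1/3, -7/3, -5/3], [0, -1, -1]].
det K = 4, so K⁻¹ = [[-1, -1, 1/2], [1, 2, 0], [-3/2, -2, 1/4]].
C⁻¹S = [[-16, 15, 24], [23, -20, -30], [15, -9, -18]].
M = (C⁻¹S)K⁻¹ = [[-5, -2, -2], [2, -3, 4], [3, 3, 3]].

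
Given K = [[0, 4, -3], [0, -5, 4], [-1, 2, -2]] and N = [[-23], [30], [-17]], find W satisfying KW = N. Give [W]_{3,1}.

Left-multiplying both sides by K⁻¹ gives W = K⁻¹N.
det K = -1, so K⁻¹ = [[-2, -2, -1], [4, 3, 0], [5, 4, 0]].
W = K⁻¹N = [[-2, -2, -1], [4, 3, 0], [5, 4, 0]] · [[-23], [30], [-17]] = [[3], [-2], [5]].

5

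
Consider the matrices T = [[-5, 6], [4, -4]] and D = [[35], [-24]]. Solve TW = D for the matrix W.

W = [[-1], [5]]

Since T multiplies W on the left, W = T⁻¹D.
det T = -4, so T⁻¹ = [[1, 3/2], [1, 5/4]].
W = T⁻¹D = [[1, 3/2], [1, 5/4]] · [[35], [-24]] = [[-1], [5]].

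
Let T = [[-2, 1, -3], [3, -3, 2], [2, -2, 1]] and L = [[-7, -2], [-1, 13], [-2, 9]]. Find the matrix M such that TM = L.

T is on the left of M, so left-multiply by T⁻¹: M = T⁻¹L.
T has determinant -1; T⁻¹ = [[-1, -5, 7], [-1, -4, 5], [0, 2, -3]].
M = T⁻¹L = [[-1, -5, 7], [-1, -4, 5], [0, 2, -3]] · [[-7, -2], [-1, 13], [-2, 9]] = [[-2, 0], [1, -5], [4, -1]].

M = [[-2, 0], [1, -5], [4, -1]]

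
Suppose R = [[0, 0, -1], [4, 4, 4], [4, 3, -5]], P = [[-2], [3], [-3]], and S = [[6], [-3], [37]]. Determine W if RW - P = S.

W = [[2], [2], [-4]]

RW = S + P = [[4], [0], [34]].
Since R multiplies W on the left, W = R⁻¹(S + P).
det R = 4; the adjugate gives R⁻¹ = [[-8, -3/4, 1], [9, 1, -1], [-1, 0, 0]].
W = R⁻¹(S + P) = [[2], [2], [-4]].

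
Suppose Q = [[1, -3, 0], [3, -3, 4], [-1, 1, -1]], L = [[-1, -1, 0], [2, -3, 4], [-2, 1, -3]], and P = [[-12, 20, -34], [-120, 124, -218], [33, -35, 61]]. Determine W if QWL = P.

W = [[0, -4, 2], [4, -2, -4], [1, -5, 5]]

W = Q⁻¹PL⁻¹ (apply Q⁻¹ on the left and L⁻¹ on the right).
Q has determinant 2; Q⁻¹ = [[-1/2, -3/2, -6], [-1/2, -1/2, -2], [0, 1, 3]].
det L = -3; the adjugate gives L⁻¹ = [[-5/3, 1, 4/3], [2/3, -1, -4/3], [4/3, -1, -5/3]].
Q⁻¹P = [[-12, 14, -22], [0, -2, 4], [-21, 19, -35]].
W = (Q⁻¹P)L⁻¹ = [[0, -4, 2], [4, -2, -4], [1, -5, 5]].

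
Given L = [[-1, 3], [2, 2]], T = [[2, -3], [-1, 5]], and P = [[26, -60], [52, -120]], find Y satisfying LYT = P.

Y = L⁻¹PT⁻¹ (apply L⁻¹ on the left and T⁻¹ on the right).
det L = -8, so L⁻¹ = [[-1/4, 3/8], [1/4, 1/8]].
T has determinant 7; T⁻¹ = [[5/7, 3/7], [1/7, 2/7]].
L⁻¹P = [[13, -30], [13, -30]].
Y = (L⁻¹P)T⁻¹ = [[5, -3], [5, -3]].

Y = [[5, -3], [5, -3]]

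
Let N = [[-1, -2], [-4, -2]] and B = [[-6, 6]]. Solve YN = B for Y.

Y = [[-6, 3]]

N is on the right of Y, so right-multiply by N⁻¹: Y = BN⁻¹.
det N = -6, so N⁻¹ = [[1/3, -1/3], [-2/3, 1/6]].
Y = BN⁻¹ = [[-6, 6]] · [[1/3, -1/3], [-2/3, 1/6]] = [[-6, 3]].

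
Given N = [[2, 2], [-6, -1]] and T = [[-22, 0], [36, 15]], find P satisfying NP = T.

N is on the left of P, so left-multiply by N⁻¹: P = N⁻¹T.
det N = 10; the adjugate gives N⁻¹ = [[-1/10, -1/5], [3/5, 1/5]].
P = N⁻¹T = [[-1/10, -1/5], [3/5, 1/5]] · [[-22, 0], [36, 15]] = [[-5, -3], [-6, 3]].

P = [[-5, -3], [-6, 3]]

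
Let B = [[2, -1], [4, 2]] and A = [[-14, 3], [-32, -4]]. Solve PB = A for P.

P = [[-5, -1], [-6, -5]]

B is on the right of P, so right-multiply by B⁻¹: P = AB⁻¹.
B has determinant 8; B⁻¹ = [[1/4, 1/8], [-1/2, 1/4]].
P = AB⁻¹ = [[-14, 3], [-32, -4]] · [[1/4, 1/8], [-1/2, 1/4]] = [[-5, -1], [-6, -5]].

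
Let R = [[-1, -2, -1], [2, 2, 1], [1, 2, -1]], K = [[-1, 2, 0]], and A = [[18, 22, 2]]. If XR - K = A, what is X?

X = [[-2, 5, 5]]

XR = A + K = [[17, 24, 2]].
R is on the right of X, so right-multiply by R⁻¹: X = (A + K)R⁻¹.
det R = -4, so R⁻¹ = [[1, 1, 0], [-3/4, -1/2, 1/4], [-1/2, 0, -1/2]].
X = (A + K)R⁻¹ = [[-2, 5, 5]].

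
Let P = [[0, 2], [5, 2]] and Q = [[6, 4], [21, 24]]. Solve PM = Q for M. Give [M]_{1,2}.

P is on the left of M, so left-multiply by P⁻¹: M = P⁻¹Q.
det P = -10; the adjugate gives P⁻¹ = [[-1/5, 1/5], [1/2, 0]].
M = P⁻¹Q = [[-1/5, 1/5], [1/2, 0]] · [[6, 4], [21, 24]] = [[3, 4], [3, 2]].

4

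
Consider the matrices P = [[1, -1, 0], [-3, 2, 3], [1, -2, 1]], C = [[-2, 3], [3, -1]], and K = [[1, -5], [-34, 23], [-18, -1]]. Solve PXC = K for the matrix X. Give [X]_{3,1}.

Isolating X: multiply by P⁻¹ from the left and C⁻¹ from the right, so X = P⁻¹KC⁻¹.
det P = 2, so P⁻¹ = [[4, 1/2, -3/2], [3, 1/2, -3/2], [2, 1/2, -1/2]].
det C = -7; the adjugate gives C⁻¹ = [[1/7, 3/7], [3/7, 2/7]].
P⁻¹K = [[14, -7], [13, -2], [-6, 2]].
X = (P⁻¹K)C⁻¹ = [[-1, 4], [1, 5], [0, -2]].

0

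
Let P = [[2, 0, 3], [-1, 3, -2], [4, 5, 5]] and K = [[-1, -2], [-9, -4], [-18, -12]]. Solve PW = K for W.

Left-multiplying both sides by P⁻¹ gives W = P⁻¹K.
det P = -1, so P⁻¹ = [[-25, -15, 9], [3, 2, -1], [17, 10, -6]].
W = P⁻¹K = [[-25, -15, 9], [3, 2, -1], [17, 10, -6]] · [[-1, -2], [-9, -4], [-18, -12]] = [[-2, 2], [-3, -2], [1, -2]].

W = [[-2, 2], [-3, -2], [1, -2]]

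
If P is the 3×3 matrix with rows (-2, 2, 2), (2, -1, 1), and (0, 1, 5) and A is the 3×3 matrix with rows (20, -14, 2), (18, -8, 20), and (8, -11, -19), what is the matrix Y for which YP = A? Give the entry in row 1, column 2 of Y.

P is on the right of Y, so right-multiply by P⁻¹: Y = AP⁻¹.
det P = -4, so P⁻¹ = [[3/2, 2, -1], [5/2, 5/2, -3/2], [-1/2, -1/2, 1/2]].
Y = AP⁻¹ = [[20, -14, 2], [18, -8, 20], [8, -11, -19]] · [[3/2, 2, -1], [5/2, 5/2, -3/2], [-1/2, -1/2, 1/2]] = [[-6, 4, 2], [-3, 6, 4], [-6, -2, -1]].

4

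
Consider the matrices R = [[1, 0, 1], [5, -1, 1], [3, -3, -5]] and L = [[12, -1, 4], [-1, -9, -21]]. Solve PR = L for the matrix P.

Right-multiplying both sides by R⁻¹ gives P = LR⁻¹.
det R = -4; the adjugate gives R⁻¹ = [[-2, 3/4, -1/4], [-7, 2, -1], [3, -3/4, 1/4]].
P = LR⁻¹ = [[12, -1, 4], [-1, -9, -21]] · [[-2, 3/4, -1/4], [-7, 2, -1], [3, -3/4, 1/4]] = [[-5, 4, -1], [2, -3, 4]].

P = [[-5, 4, -1], [2, -3, 4]]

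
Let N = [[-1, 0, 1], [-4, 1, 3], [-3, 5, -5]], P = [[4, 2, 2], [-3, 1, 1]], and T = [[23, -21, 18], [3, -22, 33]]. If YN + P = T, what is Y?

Y = [[5, -3, -4], [1, 2, -5]]

YN = T − P = [[19, -23, 16], [6, -23, 32]].
N is on the right of Y, so right-multiply by N⁻¹: Y = (T − P)N⁻¹.
N has determinant 3; N⁻¹ = [[-20/3, 5/3, -1/3], [-29/3, 8/3, -1/3], [-17/3, 5/3, -1/3]].
Y = (T − P)N⁻¹ = [[5, -3, -4], [1, 2, -5]].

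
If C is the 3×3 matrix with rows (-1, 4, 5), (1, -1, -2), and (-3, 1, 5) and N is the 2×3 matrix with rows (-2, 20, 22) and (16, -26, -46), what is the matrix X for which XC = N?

Right-multiplying both sides by C⁻¹ gives X = NC⁻¹.
det C = -3, so C⁻¹ = [[1, 5, 1], [-1/3, -10/3, -1], [2/3, 11/3, 1]].
X = NC⁻¹ = [[-2, 20, 22], [16, -26, -46]] · [[1, 5, 1], [-1/3, -10/3, -1], [2/3, 11/3, 1]] = [[6, 4, 0], [-6, -2, -4]].

X = [[6, 4, 0], [-6, -2, -4]]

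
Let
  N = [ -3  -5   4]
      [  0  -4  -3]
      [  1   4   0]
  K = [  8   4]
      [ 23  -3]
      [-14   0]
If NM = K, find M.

Since N multiplies M on the left, M = N⁻¹K.
det N = -5, so N⁻¹ = [[-12/5, -16/5, -31/5], [3/5, 4/5, 9/5], [-4/5, -7/5, -12/5]].
M = N⁻¹K = [[-12/5, -16/5, -31/5], [3/5, 4/5, 9/5], [-4/5, -7/5, -12/5]] · [[8, 4], [23, -3], [-14, 0]] = [[-6, 0], [-2, 0], [-5, 1]].

M = [[-6, 0], [-2, 0], [-5, 1]]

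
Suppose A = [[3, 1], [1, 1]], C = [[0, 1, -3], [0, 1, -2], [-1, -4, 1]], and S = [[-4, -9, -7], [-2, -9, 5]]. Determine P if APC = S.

Left-multiply by A⁻¹ and right-multiply by C⁻¹: P = A⁻¹SC⁻¹.
det A = 2; the adjugate gives A⁻¹ = [[1/2, -1/2], [-1/2, 3/2]].
C has determinant -1; C⁻¹ = [[7, -11, -1], [-2, 3, 0], [-1, 1, 0]].
A⁻¹S = [[-1, 0, -6], [-1, -9, 11]].
P = (A⁻¹S)C⁻¹ = [[-1, 5, 1], [0, -5, 1]].

P = [[-1, 5, 1], [0, -5, 1]]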